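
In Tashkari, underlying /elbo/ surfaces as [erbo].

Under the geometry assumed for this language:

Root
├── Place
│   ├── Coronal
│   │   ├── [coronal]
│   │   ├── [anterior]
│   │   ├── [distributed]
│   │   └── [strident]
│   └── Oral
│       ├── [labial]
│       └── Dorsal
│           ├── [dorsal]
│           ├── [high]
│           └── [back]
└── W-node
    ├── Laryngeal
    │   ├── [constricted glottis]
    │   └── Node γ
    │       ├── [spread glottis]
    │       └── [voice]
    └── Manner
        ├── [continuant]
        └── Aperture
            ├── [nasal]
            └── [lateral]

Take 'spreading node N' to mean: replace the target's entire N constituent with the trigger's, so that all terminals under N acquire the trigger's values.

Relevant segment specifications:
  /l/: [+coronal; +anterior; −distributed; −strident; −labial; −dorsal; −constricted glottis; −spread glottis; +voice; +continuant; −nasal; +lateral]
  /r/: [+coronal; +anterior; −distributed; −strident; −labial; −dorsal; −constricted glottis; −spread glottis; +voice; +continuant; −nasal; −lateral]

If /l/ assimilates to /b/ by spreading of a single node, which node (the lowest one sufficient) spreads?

[lateral]

Feature comparison: [lateral] differs between /l/ and [r]; the remaining terminals match.
Only a single terminal changes, and /b/ supplies the new value, so [lateral] itself is the minimal spreading constituent.
[labial], [coronal] stay as in /l/ although /b/ differs there, so no node dominating them spread; among the remaining candidates [lateral] is the lowest that derives the output.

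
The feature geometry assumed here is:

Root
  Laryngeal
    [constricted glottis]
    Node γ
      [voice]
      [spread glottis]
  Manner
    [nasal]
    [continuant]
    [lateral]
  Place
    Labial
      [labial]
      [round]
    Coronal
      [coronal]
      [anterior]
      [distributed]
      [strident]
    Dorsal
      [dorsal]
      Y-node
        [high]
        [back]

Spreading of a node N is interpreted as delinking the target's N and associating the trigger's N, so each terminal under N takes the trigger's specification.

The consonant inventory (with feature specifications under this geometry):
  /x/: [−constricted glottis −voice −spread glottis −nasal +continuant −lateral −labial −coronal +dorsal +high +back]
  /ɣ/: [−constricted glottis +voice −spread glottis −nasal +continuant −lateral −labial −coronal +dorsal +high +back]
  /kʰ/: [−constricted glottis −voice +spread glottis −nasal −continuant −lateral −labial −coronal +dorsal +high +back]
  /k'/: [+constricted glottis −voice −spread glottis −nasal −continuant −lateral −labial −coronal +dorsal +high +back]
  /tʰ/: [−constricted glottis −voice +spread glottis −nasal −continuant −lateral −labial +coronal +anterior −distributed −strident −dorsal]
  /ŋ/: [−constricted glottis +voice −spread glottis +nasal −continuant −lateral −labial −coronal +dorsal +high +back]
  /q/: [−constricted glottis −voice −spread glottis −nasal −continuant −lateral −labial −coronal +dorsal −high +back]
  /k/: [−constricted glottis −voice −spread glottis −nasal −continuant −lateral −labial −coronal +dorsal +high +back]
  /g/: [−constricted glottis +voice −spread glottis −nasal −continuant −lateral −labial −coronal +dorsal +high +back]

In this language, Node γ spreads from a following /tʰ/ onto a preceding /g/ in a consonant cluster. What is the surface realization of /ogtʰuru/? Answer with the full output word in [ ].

Node γ immediately or transitively dominates [voice], [spread glottis].
After delinking /g/'s Node γ and linking /tʰ/'s, the affected terminals become [−voice], [+spread glottis]; [constricted glottis], [nasal], [continuant], … (outside Node γ) are retained from /g/.
This feature bundle is that of [kʰ], so /ogtʰuru/ surfaces as [okʰtʰuru].

[okʰtʰuru]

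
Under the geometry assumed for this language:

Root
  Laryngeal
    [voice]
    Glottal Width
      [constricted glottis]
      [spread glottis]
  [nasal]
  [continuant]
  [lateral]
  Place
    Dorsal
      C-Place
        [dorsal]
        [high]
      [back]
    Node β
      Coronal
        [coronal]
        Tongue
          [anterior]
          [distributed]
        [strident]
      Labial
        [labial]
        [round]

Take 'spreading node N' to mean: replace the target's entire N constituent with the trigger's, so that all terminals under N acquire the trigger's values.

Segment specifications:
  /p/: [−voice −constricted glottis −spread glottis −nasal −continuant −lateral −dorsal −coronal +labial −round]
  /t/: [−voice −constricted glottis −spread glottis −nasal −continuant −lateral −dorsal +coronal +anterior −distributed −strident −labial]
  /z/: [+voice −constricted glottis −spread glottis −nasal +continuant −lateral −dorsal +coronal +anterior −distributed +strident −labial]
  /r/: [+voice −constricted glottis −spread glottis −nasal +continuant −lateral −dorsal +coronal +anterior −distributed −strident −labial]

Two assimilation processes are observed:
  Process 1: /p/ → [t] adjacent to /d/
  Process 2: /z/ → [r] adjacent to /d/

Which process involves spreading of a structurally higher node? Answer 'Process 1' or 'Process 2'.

Process 1

Process 1 alters [labial], [round], [coronal], [anterior], [distributed], [strident]; the lowest common ancestor is Node β (depth 2 from Root).
Process 2: the feature that changes is [strident]; the minimal node is [strident] (depth 4).
Node β is closer to Root than [strident], so Process 1 spreads the higher node.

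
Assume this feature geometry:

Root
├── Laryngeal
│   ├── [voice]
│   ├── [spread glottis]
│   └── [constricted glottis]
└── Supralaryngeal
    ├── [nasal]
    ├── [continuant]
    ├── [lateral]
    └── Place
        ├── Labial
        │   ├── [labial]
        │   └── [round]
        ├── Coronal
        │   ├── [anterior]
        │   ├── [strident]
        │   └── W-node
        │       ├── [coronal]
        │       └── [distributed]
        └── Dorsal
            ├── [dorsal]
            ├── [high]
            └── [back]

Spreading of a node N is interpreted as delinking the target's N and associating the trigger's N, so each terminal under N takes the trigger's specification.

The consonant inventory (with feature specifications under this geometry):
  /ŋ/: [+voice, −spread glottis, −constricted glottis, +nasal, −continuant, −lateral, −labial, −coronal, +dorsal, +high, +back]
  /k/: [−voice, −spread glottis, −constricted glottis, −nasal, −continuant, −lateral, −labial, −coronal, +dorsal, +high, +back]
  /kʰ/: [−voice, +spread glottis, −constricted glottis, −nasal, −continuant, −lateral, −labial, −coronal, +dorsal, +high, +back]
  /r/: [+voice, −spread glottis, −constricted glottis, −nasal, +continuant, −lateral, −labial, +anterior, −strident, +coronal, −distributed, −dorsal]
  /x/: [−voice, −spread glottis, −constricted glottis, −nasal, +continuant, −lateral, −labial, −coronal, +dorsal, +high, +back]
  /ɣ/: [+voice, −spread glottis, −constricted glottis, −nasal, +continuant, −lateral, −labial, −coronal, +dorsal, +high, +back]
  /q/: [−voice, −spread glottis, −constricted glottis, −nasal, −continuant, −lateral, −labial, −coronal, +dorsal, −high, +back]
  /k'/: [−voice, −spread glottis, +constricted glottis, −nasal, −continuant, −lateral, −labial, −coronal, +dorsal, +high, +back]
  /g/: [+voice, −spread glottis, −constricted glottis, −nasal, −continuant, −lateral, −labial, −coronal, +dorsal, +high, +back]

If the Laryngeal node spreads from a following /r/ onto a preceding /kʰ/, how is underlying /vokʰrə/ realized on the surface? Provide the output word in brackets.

Laryngeal immediately or transitively dominates [voice], [spread glottis], [constricted glottis].
The target acquires /r/'s values for everything under Laryngeal — [+voice], [−spread glottis], [−constricted glottis] — while keeping its own [nasal], [continuant], [lateral], ….
This feature bundle is that of [g], so /vokʰrə/ surfaces as [vogrə].

[vogrə]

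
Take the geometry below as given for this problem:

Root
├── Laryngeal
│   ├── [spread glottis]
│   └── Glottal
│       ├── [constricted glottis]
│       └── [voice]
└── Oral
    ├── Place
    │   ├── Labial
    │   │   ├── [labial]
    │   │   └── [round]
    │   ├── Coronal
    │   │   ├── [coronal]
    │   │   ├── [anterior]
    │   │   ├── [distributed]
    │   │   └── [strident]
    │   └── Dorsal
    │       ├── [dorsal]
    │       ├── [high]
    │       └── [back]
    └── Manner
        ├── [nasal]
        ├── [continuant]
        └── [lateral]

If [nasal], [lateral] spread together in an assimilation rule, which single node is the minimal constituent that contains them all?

[nasal] is immediately dominated by Manner.
[lateral] is immediately dominated by Manner.
The lowest node appearing on every path is Manner; each proper daughter of Manner fails to dominate at least one of the listed features.

Manner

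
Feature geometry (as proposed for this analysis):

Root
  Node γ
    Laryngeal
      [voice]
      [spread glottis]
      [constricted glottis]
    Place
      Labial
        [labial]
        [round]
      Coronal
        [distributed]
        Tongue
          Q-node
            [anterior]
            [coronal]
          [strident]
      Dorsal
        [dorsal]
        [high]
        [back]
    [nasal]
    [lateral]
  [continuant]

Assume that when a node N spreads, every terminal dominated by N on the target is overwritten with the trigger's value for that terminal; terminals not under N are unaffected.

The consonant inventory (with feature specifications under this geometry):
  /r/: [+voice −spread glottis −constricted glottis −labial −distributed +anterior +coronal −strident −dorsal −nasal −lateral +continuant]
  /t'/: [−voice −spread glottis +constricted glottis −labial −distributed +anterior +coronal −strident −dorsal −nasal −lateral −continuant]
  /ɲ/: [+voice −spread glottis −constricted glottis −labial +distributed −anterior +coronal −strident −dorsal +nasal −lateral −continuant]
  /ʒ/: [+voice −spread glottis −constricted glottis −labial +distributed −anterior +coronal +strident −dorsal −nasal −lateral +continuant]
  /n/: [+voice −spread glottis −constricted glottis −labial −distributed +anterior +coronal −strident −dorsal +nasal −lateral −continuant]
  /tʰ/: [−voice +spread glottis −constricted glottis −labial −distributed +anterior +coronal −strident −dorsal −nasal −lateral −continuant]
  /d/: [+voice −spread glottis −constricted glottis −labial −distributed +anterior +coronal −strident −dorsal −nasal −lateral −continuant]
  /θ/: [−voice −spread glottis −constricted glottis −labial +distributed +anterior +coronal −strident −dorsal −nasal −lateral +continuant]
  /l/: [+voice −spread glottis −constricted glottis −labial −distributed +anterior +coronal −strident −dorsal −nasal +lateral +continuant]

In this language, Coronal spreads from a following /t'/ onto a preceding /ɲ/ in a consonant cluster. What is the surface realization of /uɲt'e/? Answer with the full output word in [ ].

[unt'e]

Coronal immediately or transitively dominates [distributed], [anterior], [coronal], [strident].
The target acquires /t'/'s values for everything under Coronal — [−distributed], [+anterior], [+coronal], [−strident] — while keeping its own [voice], [spread glottis], [constricted glottis], ….
Among the inventory, only /n/ has exactly this specification, giving the surface form [unt'e].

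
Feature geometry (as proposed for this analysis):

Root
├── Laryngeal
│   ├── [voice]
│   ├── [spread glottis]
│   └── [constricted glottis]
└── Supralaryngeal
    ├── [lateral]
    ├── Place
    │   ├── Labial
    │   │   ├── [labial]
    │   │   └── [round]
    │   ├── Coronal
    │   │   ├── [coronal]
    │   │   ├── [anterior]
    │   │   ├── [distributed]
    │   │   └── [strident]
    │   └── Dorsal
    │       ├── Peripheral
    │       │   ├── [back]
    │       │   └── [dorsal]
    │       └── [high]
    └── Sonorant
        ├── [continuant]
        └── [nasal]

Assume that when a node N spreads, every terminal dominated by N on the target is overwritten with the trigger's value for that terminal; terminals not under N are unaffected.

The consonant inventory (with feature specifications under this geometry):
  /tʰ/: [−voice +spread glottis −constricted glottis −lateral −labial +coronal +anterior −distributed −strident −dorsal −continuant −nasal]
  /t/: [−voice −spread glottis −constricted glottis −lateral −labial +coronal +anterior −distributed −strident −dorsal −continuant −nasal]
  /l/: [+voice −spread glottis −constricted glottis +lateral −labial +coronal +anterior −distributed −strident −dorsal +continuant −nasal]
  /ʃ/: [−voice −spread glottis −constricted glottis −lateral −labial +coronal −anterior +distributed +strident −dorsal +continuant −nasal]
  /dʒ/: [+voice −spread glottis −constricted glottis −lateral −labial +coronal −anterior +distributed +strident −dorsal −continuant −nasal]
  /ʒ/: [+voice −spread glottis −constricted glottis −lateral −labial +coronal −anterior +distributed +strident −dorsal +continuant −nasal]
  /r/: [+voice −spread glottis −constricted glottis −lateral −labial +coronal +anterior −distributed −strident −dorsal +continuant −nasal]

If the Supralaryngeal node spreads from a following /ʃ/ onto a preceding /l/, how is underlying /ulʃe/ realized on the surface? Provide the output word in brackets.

[uʒʃe]

Supralaryngeal immediately or transitively dominates [lateral], [labial], [round], [coronal], [anterior], [distributed], [strident], [back], [dorsal], [high], [continuant], [nasal].
After delinking /l/'s Supralaryngeal and linking /ʃ/'s, the affected terminals become [−lateral], [−labial], [+coronal], [−anterior], [+distributed], [+strident], [−dorsal], [+continuant], [−nasal]; [voice], [spread glottis], [constricted glottis] (outside Supralaryngeal) are retained from /l/.
The resulting bundle matches /ʒ/ in the inventory; substituting it for /l/ gives [uʒʃe].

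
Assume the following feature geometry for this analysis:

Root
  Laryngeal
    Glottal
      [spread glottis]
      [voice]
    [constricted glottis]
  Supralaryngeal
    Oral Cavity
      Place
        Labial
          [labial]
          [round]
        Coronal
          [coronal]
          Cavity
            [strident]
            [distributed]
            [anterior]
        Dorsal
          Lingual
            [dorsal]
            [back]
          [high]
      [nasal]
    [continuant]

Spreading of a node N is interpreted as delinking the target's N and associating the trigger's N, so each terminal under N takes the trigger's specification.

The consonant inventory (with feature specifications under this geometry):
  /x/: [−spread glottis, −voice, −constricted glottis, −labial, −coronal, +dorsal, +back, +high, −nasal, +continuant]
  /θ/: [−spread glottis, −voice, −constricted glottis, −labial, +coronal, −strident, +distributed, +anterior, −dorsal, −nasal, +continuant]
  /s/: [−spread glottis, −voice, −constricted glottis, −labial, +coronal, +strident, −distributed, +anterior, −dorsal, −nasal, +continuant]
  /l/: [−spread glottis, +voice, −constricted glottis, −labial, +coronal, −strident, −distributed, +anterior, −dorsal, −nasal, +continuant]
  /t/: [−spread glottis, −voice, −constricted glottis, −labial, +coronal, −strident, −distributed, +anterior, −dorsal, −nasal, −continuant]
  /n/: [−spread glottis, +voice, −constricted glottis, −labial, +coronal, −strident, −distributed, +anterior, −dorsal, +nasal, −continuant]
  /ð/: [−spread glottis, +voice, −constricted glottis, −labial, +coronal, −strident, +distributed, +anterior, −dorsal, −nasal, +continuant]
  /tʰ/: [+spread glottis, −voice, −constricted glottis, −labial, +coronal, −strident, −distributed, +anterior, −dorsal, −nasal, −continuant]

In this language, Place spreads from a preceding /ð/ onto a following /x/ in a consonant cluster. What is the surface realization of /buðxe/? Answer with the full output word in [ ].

Place immediately or transitively dominates [labial], [round], [coronal], [strident], [distributed], [anterior], [dorsal], [back], [high].
After delinking /x/'s Place and linking /ð/'s, the affected terminals become [−labial], [+coronal], [−strident], [+distributed], [+anterior], [−dorsal]; [spread glottis], [voice], [constricted glottis], … (outside Place) are retained from /x/.
The resulting bundle matches /θ/ in the inventory; substituting it for /x/ gives [buðθe].

[buðθe]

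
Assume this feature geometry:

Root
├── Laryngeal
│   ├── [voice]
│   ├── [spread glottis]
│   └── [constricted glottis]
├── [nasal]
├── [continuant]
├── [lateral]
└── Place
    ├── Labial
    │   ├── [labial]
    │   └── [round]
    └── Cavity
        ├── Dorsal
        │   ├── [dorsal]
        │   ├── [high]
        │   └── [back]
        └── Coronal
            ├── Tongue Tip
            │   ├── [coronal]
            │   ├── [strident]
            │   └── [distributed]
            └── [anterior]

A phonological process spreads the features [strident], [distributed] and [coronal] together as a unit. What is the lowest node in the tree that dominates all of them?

Tongue Tip

[strident] is immediately dominated by Tongue Tip.
[distributed] is immediately dominated by Tongue Tip.
[coronal] is immediately dominated by Tongue Tip.
The listed terminals split across distinct daughters of Tongue Tip, so Tongue Tip itself is the smallest node containing them all.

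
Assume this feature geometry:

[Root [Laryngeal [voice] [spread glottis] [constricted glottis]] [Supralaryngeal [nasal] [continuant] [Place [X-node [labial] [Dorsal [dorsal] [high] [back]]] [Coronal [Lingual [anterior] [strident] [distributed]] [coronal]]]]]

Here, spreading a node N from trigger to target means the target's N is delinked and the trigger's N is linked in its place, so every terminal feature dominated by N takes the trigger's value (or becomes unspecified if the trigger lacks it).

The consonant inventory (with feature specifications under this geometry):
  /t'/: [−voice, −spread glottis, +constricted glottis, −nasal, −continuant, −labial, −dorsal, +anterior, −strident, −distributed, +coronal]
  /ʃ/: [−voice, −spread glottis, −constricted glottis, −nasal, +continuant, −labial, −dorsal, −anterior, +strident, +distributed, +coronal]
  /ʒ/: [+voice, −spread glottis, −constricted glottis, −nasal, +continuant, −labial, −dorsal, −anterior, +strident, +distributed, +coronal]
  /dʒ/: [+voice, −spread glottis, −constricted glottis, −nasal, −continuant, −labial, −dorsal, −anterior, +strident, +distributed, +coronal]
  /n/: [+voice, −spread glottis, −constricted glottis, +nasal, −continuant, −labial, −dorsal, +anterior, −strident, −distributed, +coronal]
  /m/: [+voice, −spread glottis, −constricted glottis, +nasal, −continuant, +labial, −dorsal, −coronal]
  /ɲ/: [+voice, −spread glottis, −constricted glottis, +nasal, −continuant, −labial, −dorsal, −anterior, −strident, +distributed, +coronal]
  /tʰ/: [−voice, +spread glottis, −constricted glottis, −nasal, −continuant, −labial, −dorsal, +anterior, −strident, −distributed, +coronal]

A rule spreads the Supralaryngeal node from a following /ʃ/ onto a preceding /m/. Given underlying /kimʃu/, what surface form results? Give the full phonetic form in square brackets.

Supralaryngeal immediately or transitively dominates [nasal], [continuant], [labial], [dorsal], [high], [back], [anterior], [strident], [distributed], [coronal].
Spreading Supralaryngeal from /ʃ/ onto /m/ replaces those values with /ʃ/'s: [−nasal], [+continuant], [−labial], [−dorsal], [−anterior], [+strident], [+distributed], [+coronal]. Features outside Supralaryngeal ([voice], [spread glottis], [constricted glottis]) stay as in /m/.
Among the inventory, only /ʒ/ has exactly this specification, giving the surface form [kiʒʃu].

[kiʒʃu]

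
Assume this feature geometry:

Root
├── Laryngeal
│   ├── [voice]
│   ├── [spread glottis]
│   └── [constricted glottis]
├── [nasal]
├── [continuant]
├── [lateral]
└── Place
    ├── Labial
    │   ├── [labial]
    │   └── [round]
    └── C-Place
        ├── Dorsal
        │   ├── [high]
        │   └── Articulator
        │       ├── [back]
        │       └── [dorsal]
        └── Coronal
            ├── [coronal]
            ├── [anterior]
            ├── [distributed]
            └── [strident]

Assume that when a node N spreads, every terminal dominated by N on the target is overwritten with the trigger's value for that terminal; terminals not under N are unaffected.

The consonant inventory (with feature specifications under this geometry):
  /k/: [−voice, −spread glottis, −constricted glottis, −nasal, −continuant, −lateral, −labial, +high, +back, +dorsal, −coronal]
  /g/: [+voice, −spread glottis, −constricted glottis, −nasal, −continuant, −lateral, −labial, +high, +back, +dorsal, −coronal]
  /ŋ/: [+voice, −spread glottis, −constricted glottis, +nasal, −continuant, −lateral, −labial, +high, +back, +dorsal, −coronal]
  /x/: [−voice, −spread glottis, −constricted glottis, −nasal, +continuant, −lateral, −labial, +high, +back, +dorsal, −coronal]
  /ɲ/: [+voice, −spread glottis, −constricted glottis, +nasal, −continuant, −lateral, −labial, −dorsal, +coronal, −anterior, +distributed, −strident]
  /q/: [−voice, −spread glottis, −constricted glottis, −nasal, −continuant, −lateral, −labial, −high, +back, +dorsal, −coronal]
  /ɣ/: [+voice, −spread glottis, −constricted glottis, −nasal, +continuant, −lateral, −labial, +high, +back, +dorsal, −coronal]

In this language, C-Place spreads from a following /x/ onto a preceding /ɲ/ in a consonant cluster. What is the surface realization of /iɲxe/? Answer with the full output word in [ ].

[iŋxe]

The C-Place node dominates the terminals [high], [back], [dorsal], [coronal], [anterior], [distributed], [strident].
The target acquires /x/'s values for everything under C-Place — [+high], [+back], [+dorsal], [−coronal] — while keeping its own [voice], [spread glottis], [constricted glottis], ….
Among the inventory, only /ŋ/ has exactly this specification, giving the surface form [iŋxe].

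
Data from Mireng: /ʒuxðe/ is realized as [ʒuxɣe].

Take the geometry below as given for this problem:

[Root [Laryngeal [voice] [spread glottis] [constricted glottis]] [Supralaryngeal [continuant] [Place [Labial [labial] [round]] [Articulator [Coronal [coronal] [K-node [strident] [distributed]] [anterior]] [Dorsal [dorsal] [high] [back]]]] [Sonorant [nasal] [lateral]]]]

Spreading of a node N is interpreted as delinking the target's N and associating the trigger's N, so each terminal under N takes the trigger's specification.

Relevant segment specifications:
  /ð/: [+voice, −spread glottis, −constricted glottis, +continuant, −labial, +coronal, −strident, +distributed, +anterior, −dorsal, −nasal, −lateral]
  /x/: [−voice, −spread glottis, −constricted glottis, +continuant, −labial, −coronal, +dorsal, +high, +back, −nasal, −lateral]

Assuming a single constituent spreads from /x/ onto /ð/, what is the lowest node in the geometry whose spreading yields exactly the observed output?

Comparing /ð/ with its surface form [ɣ], the features that change are [coronal], [anterior], [distributed], [strident], [dorsal], [high], [back].
The smallest constituent containing every changed terminal is Articulator — each of its daughters lacks at least one of the affected features.
Delinking /ð/'s Articulator and associating /x/'s Articulator gives precisely the feature bundle of [ɣ].
[voice], a feature on which the two segments disagree outside Articulator, is unchanged — nothing dominating it spread, and Articulator is the minimal sufficient constituent.

Articulator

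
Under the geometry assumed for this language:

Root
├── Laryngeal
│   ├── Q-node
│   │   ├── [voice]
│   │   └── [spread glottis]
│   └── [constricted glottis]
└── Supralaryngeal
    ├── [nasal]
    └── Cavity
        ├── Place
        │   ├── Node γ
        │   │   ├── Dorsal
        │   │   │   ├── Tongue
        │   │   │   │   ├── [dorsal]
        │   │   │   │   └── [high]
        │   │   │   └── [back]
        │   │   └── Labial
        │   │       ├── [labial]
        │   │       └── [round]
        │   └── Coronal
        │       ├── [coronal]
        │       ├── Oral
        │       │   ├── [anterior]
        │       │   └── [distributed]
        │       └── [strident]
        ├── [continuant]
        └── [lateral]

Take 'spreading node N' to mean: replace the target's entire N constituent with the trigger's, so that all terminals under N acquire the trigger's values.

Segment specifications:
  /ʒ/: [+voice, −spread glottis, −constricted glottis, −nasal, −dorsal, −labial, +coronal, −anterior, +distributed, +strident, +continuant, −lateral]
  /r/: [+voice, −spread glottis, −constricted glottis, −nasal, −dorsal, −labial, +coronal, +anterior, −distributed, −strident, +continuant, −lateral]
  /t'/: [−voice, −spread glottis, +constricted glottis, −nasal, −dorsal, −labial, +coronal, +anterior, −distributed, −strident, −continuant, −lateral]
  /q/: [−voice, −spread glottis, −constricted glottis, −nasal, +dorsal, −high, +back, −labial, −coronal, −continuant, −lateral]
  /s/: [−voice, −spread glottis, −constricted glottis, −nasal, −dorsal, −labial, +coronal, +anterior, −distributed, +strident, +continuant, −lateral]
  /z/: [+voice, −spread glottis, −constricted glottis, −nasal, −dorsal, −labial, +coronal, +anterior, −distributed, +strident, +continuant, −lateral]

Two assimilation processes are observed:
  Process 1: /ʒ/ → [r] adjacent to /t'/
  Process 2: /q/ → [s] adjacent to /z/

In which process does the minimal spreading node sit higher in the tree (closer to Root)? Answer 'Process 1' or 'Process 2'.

In Process 1, [anterior], [distributed], [strident] change, so the minimal spreading node is Coronal at depth 4.
Process 2 alters [continuant], [coronal], [anterior], [distributed], [strident], [dorsal], [high], [back]; the lowest common ancestor is Cavity (depth 2 from Root).
Depth 2 < depth 4; Process 2 involves the structurally higher constituent Cavity.

Process 2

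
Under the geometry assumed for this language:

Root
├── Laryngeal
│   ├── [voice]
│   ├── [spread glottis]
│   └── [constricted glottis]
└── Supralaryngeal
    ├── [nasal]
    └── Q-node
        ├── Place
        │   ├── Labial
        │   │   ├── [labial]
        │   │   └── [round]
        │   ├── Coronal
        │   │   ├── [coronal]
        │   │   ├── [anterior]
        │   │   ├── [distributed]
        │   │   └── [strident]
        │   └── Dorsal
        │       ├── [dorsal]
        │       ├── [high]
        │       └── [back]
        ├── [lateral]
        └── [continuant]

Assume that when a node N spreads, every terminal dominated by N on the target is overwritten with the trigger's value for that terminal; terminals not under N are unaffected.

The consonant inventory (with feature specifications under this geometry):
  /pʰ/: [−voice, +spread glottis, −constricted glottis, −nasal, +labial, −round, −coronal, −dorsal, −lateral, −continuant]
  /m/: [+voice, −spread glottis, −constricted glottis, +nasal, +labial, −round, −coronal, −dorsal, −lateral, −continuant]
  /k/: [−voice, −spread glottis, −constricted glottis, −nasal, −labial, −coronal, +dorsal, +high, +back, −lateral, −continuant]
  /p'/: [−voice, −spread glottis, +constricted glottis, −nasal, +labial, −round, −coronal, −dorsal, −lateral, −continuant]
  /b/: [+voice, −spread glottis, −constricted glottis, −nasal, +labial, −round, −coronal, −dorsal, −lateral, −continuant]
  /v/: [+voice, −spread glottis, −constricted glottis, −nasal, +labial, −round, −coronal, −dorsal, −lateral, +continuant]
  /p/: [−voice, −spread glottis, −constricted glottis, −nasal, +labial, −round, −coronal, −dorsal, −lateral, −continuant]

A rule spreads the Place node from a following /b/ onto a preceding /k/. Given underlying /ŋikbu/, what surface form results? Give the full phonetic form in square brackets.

Terminals under Place in this geometry: [labial], [round], [coronal], [anterior], [distributed], [strident], [dorsal], [high], [back].
Spreading Place from /b/ onto /k/ replaces those values with /b/'s: [+labial], [−round], [−coronal], [−dorsal]. Features outside Place ([voice], [spread glottis], [constricted glottis], …) stay as in /k/.
This feature bundle is that of [p], so /ŋikbu/ surfaces as [ŋipbu].

[ŋipbu]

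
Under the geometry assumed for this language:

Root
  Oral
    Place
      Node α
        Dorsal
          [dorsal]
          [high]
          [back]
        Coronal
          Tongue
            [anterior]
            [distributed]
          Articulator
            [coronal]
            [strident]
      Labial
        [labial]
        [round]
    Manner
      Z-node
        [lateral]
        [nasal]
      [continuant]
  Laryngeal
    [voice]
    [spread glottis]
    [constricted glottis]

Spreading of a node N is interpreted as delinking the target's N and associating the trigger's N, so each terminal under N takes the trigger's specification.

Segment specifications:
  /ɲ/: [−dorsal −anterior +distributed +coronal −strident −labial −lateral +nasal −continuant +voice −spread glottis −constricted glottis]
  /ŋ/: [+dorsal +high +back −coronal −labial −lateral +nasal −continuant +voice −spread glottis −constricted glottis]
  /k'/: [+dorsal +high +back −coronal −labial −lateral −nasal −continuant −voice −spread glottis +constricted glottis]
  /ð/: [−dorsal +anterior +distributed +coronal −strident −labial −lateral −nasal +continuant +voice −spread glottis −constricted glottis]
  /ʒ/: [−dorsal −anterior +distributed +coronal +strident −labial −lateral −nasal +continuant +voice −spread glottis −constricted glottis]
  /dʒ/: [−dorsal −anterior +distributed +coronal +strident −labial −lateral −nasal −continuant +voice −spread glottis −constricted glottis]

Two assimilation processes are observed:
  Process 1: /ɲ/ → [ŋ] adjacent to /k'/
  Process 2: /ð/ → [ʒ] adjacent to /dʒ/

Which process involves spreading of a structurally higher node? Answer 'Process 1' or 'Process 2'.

In Process 1, [coronal], [anterior], [distributed], [strident], [dorsal], [high], [back] change, so the minimal spreading node is Node α at depth 3.
Process 2: the features that change are [anterior], [strident]; the minimal node is Coronal (depth 4).
Node α (depth 3) sits above Coronal (depth 4), making Process 1 the one with the higher spreading node.

Process 1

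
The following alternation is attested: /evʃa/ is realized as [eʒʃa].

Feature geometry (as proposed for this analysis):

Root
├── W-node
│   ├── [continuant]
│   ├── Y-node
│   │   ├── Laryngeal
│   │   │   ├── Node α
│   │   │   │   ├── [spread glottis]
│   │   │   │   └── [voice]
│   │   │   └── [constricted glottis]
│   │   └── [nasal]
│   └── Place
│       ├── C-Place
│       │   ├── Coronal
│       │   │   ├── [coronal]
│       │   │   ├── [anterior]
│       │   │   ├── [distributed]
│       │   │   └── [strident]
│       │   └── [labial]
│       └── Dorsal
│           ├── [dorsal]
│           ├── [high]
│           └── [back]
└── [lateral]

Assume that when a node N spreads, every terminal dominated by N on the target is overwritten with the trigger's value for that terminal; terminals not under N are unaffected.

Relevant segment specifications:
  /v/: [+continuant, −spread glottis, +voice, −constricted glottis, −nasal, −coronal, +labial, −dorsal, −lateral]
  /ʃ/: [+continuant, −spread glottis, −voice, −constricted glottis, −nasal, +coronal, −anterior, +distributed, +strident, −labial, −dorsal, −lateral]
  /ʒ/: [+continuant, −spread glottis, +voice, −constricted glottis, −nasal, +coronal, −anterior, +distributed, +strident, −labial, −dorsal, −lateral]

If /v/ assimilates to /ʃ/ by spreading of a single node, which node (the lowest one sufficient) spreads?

C-Place

Comparing /v/ with its surface form [ʒ], the features that change are [labial], [coronal], [anterior], [distributed], [strident].
The smallest constituent containing every changed terminal is C-Place — each of its daughters lacks at least one of the affected features.
Spreading C-Place from /ʃ/ overwrites each of those terminals with /ʃ/'s values, yielding exactly [ʒ].
[voice] stays as in /v/ although /ʃ/ differs there, so no node dominating it spread; among the remaining candidates C-Place is the lowest that derives the output.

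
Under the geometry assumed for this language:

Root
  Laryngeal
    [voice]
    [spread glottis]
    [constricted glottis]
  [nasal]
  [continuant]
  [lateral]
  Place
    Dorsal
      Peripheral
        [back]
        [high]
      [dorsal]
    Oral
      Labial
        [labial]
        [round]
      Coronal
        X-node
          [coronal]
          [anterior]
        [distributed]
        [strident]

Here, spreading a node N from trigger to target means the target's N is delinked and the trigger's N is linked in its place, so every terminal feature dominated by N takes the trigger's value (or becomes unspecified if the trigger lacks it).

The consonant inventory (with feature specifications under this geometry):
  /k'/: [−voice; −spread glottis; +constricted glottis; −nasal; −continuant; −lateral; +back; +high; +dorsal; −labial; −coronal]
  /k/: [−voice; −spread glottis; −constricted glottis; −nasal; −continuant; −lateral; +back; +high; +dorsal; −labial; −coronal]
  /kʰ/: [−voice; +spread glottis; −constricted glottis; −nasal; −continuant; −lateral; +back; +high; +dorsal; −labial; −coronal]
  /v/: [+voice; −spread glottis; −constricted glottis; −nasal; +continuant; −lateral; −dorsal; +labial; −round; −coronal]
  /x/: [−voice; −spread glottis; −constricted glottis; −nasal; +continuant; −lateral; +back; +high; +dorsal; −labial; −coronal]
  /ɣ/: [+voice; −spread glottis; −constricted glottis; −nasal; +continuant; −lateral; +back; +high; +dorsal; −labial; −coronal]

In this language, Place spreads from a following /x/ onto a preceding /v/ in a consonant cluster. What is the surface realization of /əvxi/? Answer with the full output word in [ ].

Place immediately or transitively dominates [back], [high], [dorsal], [labial], [round], [coronal], [anterior], [distributed], [strident].
After delinking /v/'s Place and linking /x/'s, the affected terminals become [+back], [+high], [+dorsal], [−labial], [−coronal]; [voice], [spread glottis], [constricted glottis], … (outside Place) are retained from /v/.
This feature bundle is that of [ɣ], so /əvxi/ surfaces as [əɣxi].

[əɣxi]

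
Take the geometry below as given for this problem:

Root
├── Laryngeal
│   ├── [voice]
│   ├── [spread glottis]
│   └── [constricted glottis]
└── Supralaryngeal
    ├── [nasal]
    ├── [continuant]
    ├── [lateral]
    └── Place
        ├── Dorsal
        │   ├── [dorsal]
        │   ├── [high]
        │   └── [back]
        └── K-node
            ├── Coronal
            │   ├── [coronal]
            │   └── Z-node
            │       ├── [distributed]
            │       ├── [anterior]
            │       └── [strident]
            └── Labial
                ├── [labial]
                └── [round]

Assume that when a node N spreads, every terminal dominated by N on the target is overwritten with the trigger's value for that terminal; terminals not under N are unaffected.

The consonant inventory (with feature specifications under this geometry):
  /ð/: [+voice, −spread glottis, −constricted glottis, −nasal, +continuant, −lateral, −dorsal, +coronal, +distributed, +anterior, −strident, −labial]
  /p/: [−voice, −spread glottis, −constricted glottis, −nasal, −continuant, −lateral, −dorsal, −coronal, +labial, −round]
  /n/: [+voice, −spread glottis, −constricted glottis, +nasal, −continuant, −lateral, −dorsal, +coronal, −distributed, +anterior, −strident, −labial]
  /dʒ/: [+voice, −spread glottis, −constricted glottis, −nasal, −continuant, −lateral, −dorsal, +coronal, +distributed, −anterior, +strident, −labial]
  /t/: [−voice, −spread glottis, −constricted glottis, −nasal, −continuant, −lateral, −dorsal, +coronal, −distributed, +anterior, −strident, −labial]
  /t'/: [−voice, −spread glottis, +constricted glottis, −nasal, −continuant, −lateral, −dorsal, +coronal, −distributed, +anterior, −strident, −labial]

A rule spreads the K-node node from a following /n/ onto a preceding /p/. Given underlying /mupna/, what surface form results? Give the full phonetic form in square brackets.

[mutna]

The K-node node dominates the terminals [coronal], [distributed], [anterior], [strident], [labial], [round].
Spreading K-node from /n/ onto /p/ replaces those values with /n/'s: [+coronal], [−distributed], [+anterior], [−strident], [−labial]. Features outside K-node ([voice], [spread glottis], [constricted glottis], …) stay as in /p/.
Among the inventory, only /t/ has exactly this specification, giving the surface form [mutna].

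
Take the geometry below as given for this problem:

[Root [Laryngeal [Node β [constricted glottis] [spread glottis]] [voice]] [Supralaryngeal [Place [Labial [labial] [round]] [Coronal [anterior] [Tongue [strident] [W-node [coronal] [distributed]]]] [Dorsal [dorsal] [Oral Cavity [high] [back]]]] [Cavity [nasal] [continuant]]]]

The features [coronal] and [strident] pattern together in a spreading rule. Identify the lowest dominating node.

[coronal]: Root / Supralaryngeal / Place / Coronal / Tongue / W-node / [coronal].
[strident]: Root / Supralaryngeal / Place / Coronal / Tongue / [strident].
The listed terminals split across distinct daughters of Tongue, so Tongue itself is the smallest node containing them all.

Tongue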